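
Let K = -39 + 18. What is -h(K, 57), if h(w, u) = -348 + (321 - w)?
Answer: 6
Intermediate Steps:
K = -21
h(w, u) = -27 - w
-h(K, 57) = -(-27 - 1*(-21)) = -(-27 + 21) = -1*(-6) = 6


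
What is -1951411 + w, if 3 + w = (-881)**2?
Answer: -1175253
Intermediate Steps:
w = 776158 (w = -3 + (-881)**2 = -3 + 776161 = 776158)
-1951411 + w = -1951411 + 776158 = -1175253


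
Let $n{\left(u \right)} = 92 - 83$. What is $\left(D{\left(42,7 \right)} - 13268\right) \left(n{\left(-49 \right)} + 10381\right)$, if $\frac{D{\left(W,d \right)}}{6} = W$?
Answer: $-135236240$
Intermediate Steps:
$D{\left(W,d \right)} = 6 W$
$n{\left(u \right)} = 9$ ($n{\left(u \right)} = 92 - 83 = 9$)
$\left(D{\left(42,7 \right)} - 13268\right) \left(n{\left(-49 \right)} + 10381\right) = \left(6 \cdot 42 - 13268\right) \left(9 + 10381\right) = \left(252 - 13268\right) 10390 = \left(-13016\right) 10390 = -135236240$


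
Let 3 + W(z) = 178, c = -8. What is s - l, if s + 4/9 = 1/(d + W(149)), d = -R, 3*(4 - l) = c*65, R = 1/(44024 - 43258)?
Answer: -71490502/402147 ≈ -177.77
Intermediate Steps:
W(z) = 175 (W(z) = -3 + 178 = 175)
R = 1/766 ≈ 0.0013055
l = 532/3 (l = 4 - (-8)*65/3 = 4 - ⅓*(-520) = 4 + 520/3 = 532/3 ≈ 177.33)
d = -1/766 (d = -1*1/766 = -1/766 ≈ -0.0013055)
s = -176434/402147 (s = -4/9 + 1/(-1/766 + 175) = -4/9 + 1/(134049/766) = -4/9 + 766/134049 = -176434/402147 ≈ -0.43873)
s - l = -176434/402147 - 1*532/3 = -176434/402147 - 532/3 = -71490502/402147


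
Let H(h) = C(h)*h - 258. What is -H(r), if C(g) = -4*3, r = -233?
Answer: -2538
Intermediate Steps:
C(g) = -12
H(h) = -258 - 12*h (H(h) = -12*h - 258 = -258 - 12*h)
-H(r) = -(-258 - 12*(-233)) = -(-258 + 2796) = -1*2538 = -2538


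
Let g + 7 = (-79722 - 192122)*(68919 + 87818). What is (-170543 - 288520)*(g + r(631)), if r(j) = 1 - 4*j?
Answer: 19559763446102154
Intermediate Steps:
g = -42608013035 (g = -7 + (-79722 - 192122)*(68919 + 87818) = -7 - 271844*156737 = -7 - 42608013028 = -42608013035)
(-170543 - 288520)*(g + r(631)) = (-170543 - 288520)*(-42608013035 + (1 - 4*631)) = -459063*(-42608013035 + (1 - 2524)) = -459063*(-42608013035 - 2523) = -459063*(-42608015558) = 19559763446102154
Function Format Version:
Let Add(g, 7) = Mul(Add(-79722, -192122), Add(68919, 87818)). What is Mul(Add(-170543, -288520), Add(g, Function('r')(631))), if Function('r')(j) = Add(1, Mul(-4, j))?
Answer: 19559763446102154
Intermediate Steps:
g = -42608013035 (g = Add(-7, Mul(Add(-79722, -192122), Add(68919, 87818))) = Add(-7, Mul(-271844, 156737)) = Add(-7, -42608013028) = -42608013035)
Mul(Add(-170543, -288520), Add(g, Function('r')(631))) = Mul(Add(-170543, -288520), Add(-42608013035, Add(1, Mul(-4, 631)))) = Mul(-459063, Add(-42608013035, Add(1, -2524))) = Mul(-459063, Add(-42608013035, -2523)) = Mul(-459063, -42608015558) = 19559763446102154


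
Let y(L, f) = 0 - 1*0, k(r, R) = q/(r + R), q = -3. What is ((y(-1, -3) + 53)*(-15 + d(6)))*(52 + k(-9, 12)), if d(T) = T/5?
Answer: -186507/5 ≈ -37301.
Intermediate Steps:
k(r, R) = -3/(R + r) (k(r, R) = -3/(r + R) = -3/(R + r))
d(T) = T/5 (d(T) = T*(⅕) = T/5)
y(L, f) = 0 (y(L, f) = 0 + 0 = 0)
((y(-1, -3) + 53)*(-15 + d(6)))*(52 + k(-9, 12)) = ((0 + 53)*(-15 + (⅕)*6))*(52 - 3/(12 - 9)) = (53*(-15 + 6/5))*(52 - 3/3) = (53*(-69/5))*(52 - 3*⅓) = -3657*(52 - 1)/5 = -3657/5*51 = -186507/5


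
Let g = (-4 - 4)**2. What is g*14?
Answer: 896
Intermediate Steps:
g = 64 (g = (-8)**2 = 64)
g*14 = 64*14 = 896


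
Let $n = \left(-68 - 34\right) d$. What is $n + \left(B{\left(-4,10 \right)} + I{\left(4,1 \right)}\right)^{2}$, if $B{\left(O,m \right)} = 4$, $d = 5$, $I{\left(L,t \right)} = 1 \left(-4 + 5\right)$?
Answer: $-485$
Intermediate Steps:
$I{\left(L,t \right)} = 1$ ($I{\left(L,t \right)} = 1 \cdot 1 = 1$)
$n = -510$ ($n = \left(-68 - 34\right) 5 = \left(-102\right) 5 = -510$)
$n + \left(B{\left(-4,10 \right)} + I{\left(4,1 \right)}\right)^{2} = -510 + \left(4 + 1\right)^{2} = -510 + 5^{2} = -510 + 25 = -485$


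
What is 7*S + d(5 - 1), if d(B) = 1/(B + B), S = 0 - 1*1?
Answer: -55/8 ≈ -6.8750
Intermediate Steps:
S = -1 (S = 0 - 1 = -1)
d(B) = 1/(2*B)
7*S + d(5 - 1) = 7*(-1) + 1/(2*(5 - 1)) = -7 + (1/2)/4 = -7 + (1/2)*(1/4) = -7 + 1/8 = -55/8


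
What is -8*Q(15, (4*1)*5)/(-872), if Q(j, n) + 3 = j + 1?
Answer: 13/109 ≈ 0.11927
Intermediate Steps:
Q(j, n) = -2 + j (Q(j, n) = -3 + (j + 1) = -3 + (1 + j) = -2 + j)
-8*Q(15, (4*1)*5)/(-872) = -8*(-2 + 15)/(-872) = -104*(-1)/872 = -8*(-13/872) = 13/109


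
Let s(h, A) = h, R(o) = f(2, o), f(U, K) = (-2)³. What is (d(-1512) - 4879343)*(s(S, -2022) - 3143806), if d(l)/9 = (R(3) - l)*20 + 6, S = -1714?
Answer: 14496345960880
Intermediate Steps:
f(U, K) = -8
R(o) = -8
d(l) = -1386 - 180*l (d(l) = 9*((-8 - l)*20 + 6) = 9*((-160 - 20*l) + 6) = 9*(-154 - 20*l) = -1386 - 180*l)
(d(-1512) - 4879343)*(s(S, -2022) - 3143806) = ((-1386 - 180*(-1512)) - 4879343)*(-1714 - 3143806) = ((-1386 + 272160) - 4879343)*(-3145520) = (270774 - 4879343)*(-3145520) = -4608569*(-3145520) = 14496345960880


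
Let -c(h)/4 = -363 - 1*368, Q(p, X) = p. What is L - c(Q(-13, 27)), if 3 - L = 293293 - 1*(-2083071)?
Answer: -2379285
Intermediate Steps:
L = -2376361 (L = 3 - (293293 - 1*(-2083071)) = 3 - (293293 + 2083071) = 3 - 1*2376364 = 3 - 2376364 = -2376361)
c(h) = 2924 (c(h) = -4*(-363 - 1*368) = -4*(-363 - 368) = -4*(-731) = 2924)
L - c(Q(-13, 27)) = -2376361 - 1*2924 = -2376361 - 2924 = -2379285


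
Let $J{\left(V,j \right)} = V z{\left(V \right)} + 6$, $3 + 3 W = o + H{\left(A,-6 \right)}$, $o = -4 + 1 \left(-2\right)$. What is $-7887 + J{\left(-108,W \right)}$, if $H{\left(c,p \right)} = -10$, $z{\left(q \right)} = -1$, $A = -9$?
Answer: $-7773$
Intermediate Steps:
$o = -6$ ($o = -4 - 2 = -6$)
$W = - \frac{19}{3}$ ($W = -1 + \frac{-6 - 10}{3} = -1 + \frac{1}{3} \left(-16\right) = -1 - \frac{16}{3} = - \frac{19}{3} \approx -6.3333$)
$J{\left(V,j \right)} = 6 - V$ ($J{\left(V,j \right)} = V \left(-1\right) + 6 = - V + 6 = 6 - V$)
$-7887 + J{\left(-108,W \right)} = -7887 + \left(6 - -108\right) = -7887 + \left(6 + 108\right) = -7887 + 114 = -7773$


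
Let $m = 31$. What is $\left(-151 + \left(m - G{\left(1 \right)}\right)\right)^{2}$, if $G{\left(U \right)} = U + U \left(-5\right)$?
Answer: $13456$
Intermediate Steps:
$G{\left(U \right)} = - 4 U$ ($G{\left(U \right)} = U - 5 U = - 4 U$)
$\left(-151 + \left(m - G{\left(1 \right)}\right)\right)^{2} = \left(-151 + \left(31 - \left(-4\right) 1\right)\right)^{2} = \left(-151 + \left(31 - -4\right)\right)^{2} = \left(-151 + \left(31 + 4\right)\right)^{2} = \left(-151 + 35\right)^{2} = \left(-116\right)^{2} = 13456$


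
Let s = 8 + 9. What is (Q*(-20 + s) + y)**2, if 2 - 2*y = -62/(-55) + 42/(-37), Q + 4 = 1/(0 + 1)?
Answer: 414448164/4141225 ≈ 100.08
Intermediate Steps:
s = 17
Q = -3 (Q = -4 + 1/(0 + 1) = -4 + 1/1 = -4 + 1 = -3)
y = 2043/2035 (y = 1 - (-62/(-55) + 42/(-37))/2 = 1 - (-62*(-1/55) + 42*(-1/37))/2 = 1 - (62/55 - 42/37)/2 = 1 - 1/2*(-16/2035) = 1 + 8/2035 = 2043/2035 ≈ 1.0039)
(Q*(-20 + s) + y)**2 = (-3*(-20 + 17) + 2043/2035)**2 = (-3*(-3) + 2043/2035)**2 = (9 + 2043/2035)**2 = (20358/2035)**2 = 414448164/4141225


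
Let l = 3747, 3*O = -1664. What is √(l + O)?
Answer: √28731/3 ≈ 56.501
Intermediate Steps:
O = -1664/3 (O = (⅓)*(-1664) = -1664/3 ≈ -554.67)
√(l + O) = √(3747 - 1664/3) = √(9577/3) = √28731/3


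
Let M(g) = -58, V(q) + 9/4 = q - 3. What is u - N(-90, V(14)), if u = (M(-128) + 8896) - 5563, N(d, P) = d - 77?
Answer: 3442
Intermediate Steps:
V(q) = -21/4 + q (V(q) = -9/4 + (q - 3) = -9/4 + (-3 + q) = -21/4 + q)
N(d, P) = -77 + d
u = 3275 (u = (-58 + 8896) - 5563 = 8838 - 5563 = 3275)
u - N(-90, V(14)) = 3275 - (-77 - 90) = 3275 - 1*(-167) = 3275 + 167 = 3442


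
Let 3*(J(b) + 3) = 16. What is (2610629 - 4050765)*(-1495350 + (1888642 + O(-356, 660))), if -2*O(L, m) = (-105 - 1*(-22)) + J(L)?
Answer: -1699356159592/3 ≈ -5.6645e+11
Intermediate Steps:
J(b) = 7/3 (J(b) = -3 + (⅓)*16 = -3 + 16/3 = 7/3)
O(L, m) = 121/3 (O(L, m) = -((-105 - 1*(-22)) + 7/3)/2 = -((-105 + 22) + 7/3)/2 = -(-83 + 7/3)/2 = -½*(-242/3) = 121/3)
(2610629 - 4050765)*(-1495350 + (1888642 + O(-356, 660))) = (2610629 - 4050765)*(-1495350 + (1888642 + 121/3)) = -1440136*(-1495350 + 5666047/3) = -1440136*1179997/3 = -1699356159592/3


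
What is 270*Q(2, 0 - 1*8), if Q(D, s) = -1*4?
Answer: -1080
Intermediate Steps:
Q(D, s) = -4
270*Q(2, 0 - 1*8) = 270*(-4) = -1080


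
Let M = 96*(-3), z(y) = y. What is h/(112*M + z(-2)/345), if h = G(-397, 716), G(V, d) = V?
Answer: 136965/11128322 ≈ 0.012308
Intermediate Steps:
M = -288
h = -397
h/(112*M + z(-2)/345) = -397/(112*(-288) - 2/345) = -397/(-32256 - 2*1/345) = -397/(-32256 - 2/345) = -397/(-11128322/345) = -397*(-345/11128322) = 136965/11128322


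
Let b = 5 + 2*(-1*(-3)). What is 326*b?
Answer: 3586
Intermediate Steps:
b = 11 (b = 5 + 2*3 = 5 + 6 = 11)
326*b = 326*11 = 3586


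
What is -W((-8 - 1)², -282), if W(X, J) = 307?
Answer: -307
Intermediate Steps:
-W((-8 - 1)², -282) = -1*307 = -307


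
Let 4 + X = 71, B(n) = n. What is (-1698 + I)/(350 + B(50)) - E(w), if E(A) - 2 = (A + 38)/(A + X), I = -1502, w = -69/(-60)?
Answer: -497/47 ≈ -10.574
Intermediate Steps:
X = 67 (X = -4 + 71 = 67)
w = 23/20 (w = -69*(-1/60) = 23/20 ≈ 1.1500)
E(A) = 2 + (38 + A)/(67 + A) (E(A) = 2 + (A + 38)/(A + 67) = 2 + (38 + A)/(67 + A))
(-1698 + I)/(350 + B(50)) - E(w) = (-1698 - 1502)/(350 + 50) - (172 + 3*(23/20))/(67 + 23/20) = -3200/400 - (172 + 69/20)/1363/20 = -3200*1/400 - 20*3509/(1363*20) = -8 - 1*121/47 = -8 - 121/47 = -497/47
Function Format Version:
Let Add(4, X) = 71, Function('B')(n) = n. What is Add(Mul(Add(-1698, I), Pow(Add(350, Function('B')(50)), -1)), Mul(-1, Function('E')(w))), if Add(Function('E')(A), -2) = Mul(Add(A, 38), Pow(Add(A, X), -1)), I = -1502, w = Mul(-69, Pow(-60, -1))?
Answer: Rational(-497, 47) ≈ -10.574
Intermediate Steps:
X = 67 (X = Add(-4, 71) = 67)
w = Rational(23, 20) (w = Mul(-69, Rational(-1, 60)) = Rational(23, 20) ≈ 1.1500)
Function('E')(A) = Add(2, Mul(Pow(Add(67, A), -1), Add(38, A))) (Function('E')(A) = Add(2, Mul(Add(A, 38), Pow(Add(A, 67), -1))) = Add(2, Mul(Add(38, A), Pow(Add(67, A), -1))) = Add(2, Mul(Pow(Add(67, A), -1), Add(38, A))))
Add(Mul(Add(-1698, I), Pow(Add(350, Function('B')(50)), -1)), Mul(-1, Function('E')(w))) = Add(Mul(Add(-1698, -1502), Pow(Add(350, 50), -1)), Mul(-1, Mul(Pow(Add(67, Rational(23, 20)), -1), Add(172, Mul(3, Rational(23, 20)))))) = Add(Mul(-3200, Pow(400, -1)), Mul(-1, Mul(Pow(Rational(1363, 20), -1), Add(172, Rational(69, 20))))) = Add(Mul(-3200, Rational(1, 400)), Mul(-1, Mul(Rational(20, 1363), Rational(3509, 20)))) = Add(-8, Mul(-1, Rational(121, 47))) = Add(-8, Rational(-121, 47)) = Rational(-497, 47)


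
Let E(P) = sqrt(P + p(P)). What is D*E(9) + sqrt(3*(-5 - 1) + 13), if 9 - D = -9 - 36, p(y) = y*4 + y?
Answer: 162*sqrt(6) + I*sqrt(5) ≈ 396.82 + 2.2361*I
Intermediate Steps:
p(y) = 5*y (p(y) = 4*y + y = 5*y)
E(P) = sqrt(6)*sqrt(P) (E(P) = sqrt(P + 5*P) = sqrt(6*P) = sqrt(6)*sqrt(P))
D = 54 (D = 9 - (-9 - 36) = 9 - 1*(-45) = 9 + 45 = 54)
D*E(9) + sqrt(3*(-5 - 1) + 13) = 54*(sqrt(6)*sqrt(9)) + sqrt(3*(-5 - 1) + 13) = 54*(sqrt(6)*3) + sqrt(3*(-6) + 13) = 54*(3*sqrt(6)) + sqrt(-18 + 13) = 162*sqrt(6) + sqrt(-5) = 162*sqrt(6) + I*sqrt(5)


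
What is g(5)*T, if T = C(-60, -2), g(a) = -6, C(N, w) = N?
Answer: 360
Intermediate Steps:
T = -60
g(5)*T = -6*(-60) = 360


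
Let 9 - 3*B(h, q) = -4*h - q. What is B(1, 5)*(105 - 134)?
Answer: -174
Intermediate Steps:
B(h, q) = 3 + q/3 + 4*h/3 (B(h, q) = 3 - (-4*h - q)/3 = 3 - (-q - 4*h)/3 = 3 + (q/3 + 4*h/3) = 3 + q/3 + 4*h/3)
B(1, 5)*(105 - 134) = (3 + (1/3)*5 + (4/3)*1)*(105 - 134) = (3 + 5/3 + 4/3)*(-29) = 6*(-29) = -174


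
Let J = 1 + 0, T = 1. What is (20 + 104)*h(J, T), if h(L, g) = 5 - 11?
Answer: -744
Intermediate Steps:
J = 1
h(L, g) = -6
(20 + 104)*h(J, T) = (20 + 104)*(-6) = 124*(-6) = -744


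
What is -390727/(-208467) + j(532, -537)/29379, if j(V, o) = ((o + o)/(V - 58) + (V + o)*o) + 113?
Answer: 45376045768/23039981307 ≈ 1.9694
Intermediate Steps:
j(V, o) = 113 + o*(V + o) + 2*o/(-58 + V) (j(V, o) = ((2*o)/(-58 + V) + o*(V + o)) + 113 = (2*o/(-58 + V) + o*(V + o)) + 113 = (o*(V + o) + 2*o/(-58 + V)) + 113 = 113 + o*(V + o) + 2*o/(-58 + V))
-390727/(-208467) + j(532, -537)/29379 = -390727/(-208467) + ((-6554 - 58*(-537)² + 2*(-537) + 113*532 + 532*(-537)² - 537*532² - 58*532*(-537))/(-58 + 532))/29379 = -390727*(-1/208467) + ((-6554 - 58*288369 - 1074 + 60116 + 532*288369 - 537*283024 + 16569672)/474)*(1/29379) = 390727/208467 + ((-6554 - 16725402 - 1074 + 60116 + 153412308 - 151983888 + 16569672)/474)*(1/29379) = 390727/208467 + ((1/474)*1325178)*(1/29379) = 390727/208467 + (220863/79)*(1/29379) = 390727/208467 + 73621/773647 = 45376045768/23039981307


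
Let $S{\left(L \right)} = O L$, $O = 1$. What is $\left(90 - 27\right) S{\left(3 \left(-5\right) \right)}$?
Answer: $-945$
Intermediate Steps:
$S{\left(L \right)} = L$ ($S{\left(L \right)} = 1 L = L$)
$\left(90 - 27\right) S{\left(3 \left(-5\right) \right)} = \left(90 - 27\right) 3 \left(-5\right) = 63 \left(-15\right) = -945$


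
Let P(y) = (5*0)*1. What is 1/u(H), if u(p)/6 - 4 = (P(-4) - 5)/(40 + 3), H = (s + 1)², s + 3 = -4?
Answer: 43/1002 ≈ 0.042914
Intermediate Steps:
s = -7 (s = -3 - 4 = -7)
H = 36 (H = (-7 + 1)² = (-6)² = 36)
P(y) = 0 (P(y) = 0*1 = 0)
u(p) = 1002/43 (u(p) = 24 + 6*((0 - 5)/(40 + 3)) = 24 + 6*(-5/43) = 24 - 30/43 = 1002/43)
1/u(H) = 1/(1002/43) = 43/1002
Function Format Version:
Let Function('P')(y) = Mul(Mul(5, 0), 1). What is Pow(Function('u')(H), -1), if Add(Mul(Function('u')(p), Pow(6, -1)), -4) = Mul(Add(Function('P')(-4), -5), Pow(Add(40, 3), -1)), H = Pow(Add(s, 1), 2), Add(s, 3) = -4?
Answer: Rational(43, 1002) ≈ 0.042914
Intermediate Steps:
s = -7 (s = Add(-3, -4) = -7)
H = 36 (H = Pow(Add(-7, 1), 2) = Pow(-6, 2) = 36)
Function('P')(y) = 0 (Function('P')(y) = Mul(0, 1) = 0)
Function('u')(p) = Rational(1002, 43) (Function('u')(p) = Add(24, Mul(6, Mul(Add(0, -5), Pow(Add(40, 3), -1)))) = Add(24, Mul(6, Mul(-5, Pow(43, -1)))) = Add(24, Mul(6, Mul(-5, Rational(1, 43)))) = Add(24, Mul(6, Rational(-5, 43))) = Add(24, Rational(-30, 43)) = Rational(1002, 43))
Pow(Function('u')(H), -1) = Pow(Rational(1002, 43), -1) = Rational(43, 1002)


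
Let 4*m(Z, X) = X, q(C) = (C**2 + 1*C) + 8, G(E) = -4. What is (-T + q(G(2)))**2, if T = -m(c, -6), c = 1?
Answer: 1369/4 ≈ 342.25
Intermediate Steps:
q(C) = 8 + C + C**2 (q(C) = (C**2 + C) + 8 = (C + C**2) + 8 = 8 + C + C**2)
m(Z, X) = X/4
T = 3/2 (T = -(-6)/4 = -1*(-3/2) = 3/2 ≈ 1.5000)
(-T + q(G(2)))**2 = (-1*3/2 + (8 - 4 + (-4)**2))**2 = (-3/2 + (8 - 4 + 16))**2 = (-3/2 + 20)**2 = (37/2)**2 = 1369/4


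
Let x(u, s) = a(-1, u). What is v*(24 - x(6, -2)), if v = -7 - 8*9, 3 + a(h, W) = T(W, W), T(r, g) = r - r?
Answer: -2133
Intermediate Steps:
T(r, g) = 0
a(h, W) = -3 (a(h, W) = -3 + 0 = -3)
x(u, s) = -3
v = -79 (v = -7 - 72 = -79)
v*(24 - x(6, -2)) = -79*(24 - 1*(-3)) = -79*(24 + 3) = -79*27 = -2133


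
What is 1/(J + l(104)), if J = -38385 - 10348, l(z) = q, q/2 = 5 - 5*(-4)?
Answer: -1/48683 ≈ -2.0541e-5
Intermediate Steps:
q = 50 (q = 2*(5 - 5*(-4)) = 2*(5 + 20) = 2*25 = 50)
l(z) = 50
J = -48733
1/(J + l(104)) = 1/(-48733 + 50) = 1/(-48683) = -1/48683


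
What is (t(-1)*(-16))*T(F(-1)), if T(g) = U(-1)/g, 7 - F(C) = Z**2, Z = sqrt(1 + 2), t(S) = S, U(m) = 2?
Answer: 8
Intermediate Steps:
Z = sqrt(3) ≈ 1.7320
F(C) = 4 (F(C) = 7 - (sqrt(3))**2 = 7 - 1*3 = 7 - 3 = 4)
T(g) = 2/g
(t(-1)*(-16))*T(F(-1)) = (-1*(-16))*(2/4) = 16*(2*(1/4)) = 16*(1/2) = 8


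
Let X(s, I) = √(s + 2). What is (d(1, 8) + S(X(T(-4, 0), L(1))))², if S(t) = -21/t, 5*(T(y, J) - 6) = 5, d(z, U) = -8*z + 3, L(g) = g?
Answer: 144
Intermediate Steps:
d(z, U) = 3 - 8*z
T(y, J) = 7 (T(y, J) = 6 + (⅕)*5 = 6 + 1 = 7)
X(s, I) = √(2 + s)
(d(1, 8) + S(X(T(-4, 0), L(1))))² = ((3 - 8*1) - 21/√(2 + 7))² = ((3 - 8) - 21/(√9))² = (-5 - 21/3)² = (-5 - 21*⅓)² = (-5 - 7)² = (-12)² = 144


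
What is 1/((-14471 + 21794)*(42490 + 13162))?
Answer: 1/407539596 ≈ 2.4537e-9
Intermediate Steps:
1/((-14471 + 21794)*(42490 + 13162)) = 1/(7323*55652) = (1/7323)*(1/55652) = 1/407539596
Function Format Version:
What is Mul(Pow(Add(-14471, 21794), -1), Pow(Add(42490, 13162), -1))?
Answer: Rational(1, 407539596) ≈ 2.4537e-9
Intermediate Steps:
Mul(Pow(Add(-14471, 21794), -1), Pow(Add(42490, 13162), -1)) = Mul(Pow(7323, -1), Pow(55652, -1)) = Mul(Rational(1, 7323), Rational(1, 55652)) = Rational(1, 407539596)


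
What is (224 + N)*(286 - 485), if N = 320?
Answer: -108256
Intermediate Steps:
(224 + N)*(286 - 485) = (224 + 320)*(286 - 485) = 544*(-199) = -108256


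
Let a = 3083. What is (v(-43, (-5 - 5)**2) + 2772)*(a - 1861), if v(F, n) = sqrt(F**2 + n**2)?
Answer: 3387384 + 20774*sqrt(41) ≈ 3.5204e+6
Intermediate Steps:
(v(-43, (-5 - 5)**2) + 2772)*(a - 1861) = (sqrt((-43)**2 + ((-5 - 5)**2)**2) + 2772)*(3083 - 1861) = (sqrt(1849 + ((-10)**2)**2) + 2772)*1222 = (sqrt(1849 + 100**2) + 2772)*1222 = (sqrt(1849 + 10000) + 2772)*1222 = (sqrt(11849) + 2772)*1222 = (17*sqrt(41) + 2772)*1222 = (2772 + 17*sqrt(41))*1222 = 3387384 + 20774*sqrt(41)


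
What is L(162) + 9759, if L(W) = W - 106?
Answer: 9815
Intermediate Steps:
L(W) = -106 + W
L(162) + 9759 = (-106 + 162) + 9759 = 56 + 9759 = 9815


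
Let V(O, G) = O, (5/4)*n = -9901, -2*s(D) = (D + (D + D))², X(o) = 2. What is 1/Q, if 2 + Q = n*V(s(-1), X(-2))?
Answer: 5/178208 ≈ 2.8057e-5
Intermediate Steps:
s(D) = -9*D²/2 (s(D) = -(D + (D + D))²/2 = -(D + 2*D)²/2 = -9*D²/2)
n = -39604/5 (n = (⅘)*(-9901) = -39604/5 ≈ -7920.8)
Q = 178208/5 (Q = -2 - (-178218)*(-1)²/5 = -2 - (-178218)/5 = -2 - 39604/5*(-9/2) = -2 + 178218/5 = 178208/5 ≈ 35642.)
1/Q = 1/(178208/5) = 5/178208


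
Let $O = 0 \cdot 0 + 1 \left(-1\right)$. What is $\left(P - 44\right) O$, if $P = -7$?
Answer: $51$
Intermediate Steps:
$O = -1$ ($O = 0 - 1 = -1$)
$\left(P - 44\right) O = \left(-7 - 44\right) \left(-1\right) = \left(-51\right) \left(-1\right) = 51$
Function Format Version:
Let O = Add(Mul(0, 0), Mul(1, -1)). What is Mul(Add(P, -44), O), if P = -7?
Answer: 51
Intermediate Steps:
O = -1 (O = Add(0, -1) = -1)
Mul(Add(P, -44), O) = Mul(Add(-7, -44), -1) = Mul(-51, -1) = 51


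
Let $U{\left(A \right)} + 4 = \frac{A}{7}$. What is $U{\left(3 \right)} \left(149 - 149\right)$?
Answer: $0$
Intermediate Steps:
$U{\left(A \right)} = -4 + \frac{A}{7}$
$U{\left(3 \right)} \left(149 - 149\right) = \left(-4 + \frac{1}{7} \cdot 3\right) \left(149 - 149\right) = \left(-4 + \frac{3}{7}\right) 0 = \left(- \frac{25}{7}\right) 0 = 0$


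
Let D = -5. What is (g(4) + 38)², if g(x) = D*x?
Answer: 324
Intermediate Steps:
g(x) = -5*x
(g(4) + 38)² = (-5*4 + 38)² = (-20 + 38)² = 18² = 324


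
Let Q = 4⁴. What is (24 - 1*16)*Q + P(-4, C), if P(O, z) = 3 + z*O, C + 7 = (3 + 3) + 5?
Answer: 2035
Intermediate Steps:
C = 4 (C = -7 + ((3 + 3) + 5) = -7 + (6 + 5) = -7 + 11 = 4)
Q = 256
P(O, z) = 3 + O*z
(24 - 1*16)*Q + P(-4, C) = (24 - 1*16)*256 + (3 - 4*4) = (24 - 16)*256 + (3 - 16) = 8*256 - 13 = 2048 - 13 = 2035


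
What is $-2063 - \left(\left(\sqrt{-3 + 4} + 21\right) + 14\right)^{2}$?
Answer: $-3359$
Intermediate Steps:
$-2063 - \left(\left(\sqrt{-3 + 4} + 21\right) + 14\right)^{2} = -2063 - \left(\left(\sqrt{1} + 21\right) + 14\right)^{2} = -2063 - \left(\left(1 + 21\right) + 14\right)^{2} = -2063 - \left(22 + 14\right)^{2} = -2063 - 36^{2} = -2063 - 1296 = -3359$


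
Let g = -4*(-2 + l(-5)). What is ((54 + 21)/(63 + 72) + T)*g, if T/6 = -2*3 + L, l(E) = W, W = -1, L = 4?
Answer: -412/3 ≈ -137.33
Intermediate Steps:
l(E) = -1
g = 12 (g = -4*(-2 - 1) = -4*(-3) = 12)
T = -12 (T = 6*(-2*3 + 4) = 6*(-6 + 4) = 6*(-2) = -12)
((54 + 21)/(63 + 72) + T)*g = ((54 + 21)/(63 + 72) - 12)*12 = (75/135 - 12)*12 = (75*(1/135) - 12)*12 = (5/9 - 12)*12 = -103/9*12 = -412/3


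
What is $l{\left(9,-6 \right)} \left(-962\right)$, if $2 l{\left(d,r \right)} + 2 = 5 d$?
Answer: $-20683$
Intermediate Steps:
$l{\left(d,r \right)} = -1 + \frac{5 d}{2}$
$l{\left(9,-6 \right)} \left(-962\right) = \left(-1 + \frac{5}{2} \cdot 9\right) \left(-962\right) = \left(-1 + \frac{45}{2}\right) \left(-962\right) = \frac{43}{2} \left(-962\right) = -20683$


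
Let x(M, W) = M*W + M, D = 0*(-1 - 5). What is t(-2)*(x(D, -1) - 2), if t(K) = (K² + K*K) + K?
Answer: -12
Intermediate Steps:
t(K) = K + 2*K² (t(K) = (K² + K²) + K = 2*K² + K = K + 2*K²)
D = 0 (D = 0*(-6) = 0)
x(M, W) = M + M*W
t(-2)*(x(D, -1) - 2) = (-2*(1 + 2*(-2)))*(0*(1 - 1) - 2) = (-2*(1 - 4))*(0*0 - 2) = (-2*(-3))*(0 - 2) = 6*(-2) = -12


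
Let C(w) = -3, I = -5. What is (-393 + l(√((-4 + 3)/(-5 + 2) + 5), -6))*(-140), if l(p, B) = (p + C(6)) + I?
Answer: 56140 - 560*√3/3 ≈ 55817.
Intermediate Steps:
l(p, B) = -8 + p (l(p, B) = (p - 3) - 5 = (-3 + p) - 5 = -8 + p)
(-393 + l(√((-4 + 3)/(-5 + 2) + 5), -6))*(-140) = (-393 + (-8 + √((-4 + 3)/(-5 + 2) + 5)))*(-140) = (-393 + (-8 + √(-1/(-3) + 5)))*(-140) = (-393 + (-8 + √(-1*(-⅓) + 5)))*(-140) = (-393 + (-8 + √(⅓ + 5)))*(-140) = (-393 + (-8 + √(16/3)))*(-140) = (-393 + (-8 + 4*√3/3))*(-140) = (-401 + 4*√3/3)*(-140) = 56140 - 560*√3/3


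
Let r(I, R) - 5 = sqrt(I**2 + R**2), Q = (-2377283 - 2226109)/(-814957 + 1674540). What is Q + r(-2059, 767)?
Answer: -305477/859583 + sqrt(4827770) ≈ 2196.9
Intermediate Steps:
Q = -4603392/859583 ≈ -5.3554
r(I, R) = 5 + sqrt(I**2 + R**2)
Q + r(-2059, 767) = -4603392/859583 + (5 + sqrt((-2059)**2 + 767**2)) = -4603392/859583 + (5 + sqrt(4239481 + 588289)) = -4603392/859583 + (5 + sqrt(4827770)) = -305477/859583 + sqrt(4827770)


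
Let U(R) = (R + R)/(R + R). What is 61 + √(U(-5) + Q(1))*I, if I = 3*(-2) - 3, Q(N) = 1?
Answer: 61 - 9*√2 ≈ 48.272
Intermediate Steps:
U(R) = 1 (U(R) = (2*R)/((2*R)) = (2*R)*(1/(2*R)) = 1)
I = -9 (I = -6 - 3 = -9)
61 + √(U(-5) + Q(1))*I = 61 + √(1 + 1)*(-9) = 61 + √2*(-9) = 61 - 9*√2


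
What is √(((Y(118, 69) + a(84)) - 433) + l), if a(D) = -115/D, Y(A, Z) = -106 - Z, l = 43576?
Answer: √75793137/42 ≈ 207.28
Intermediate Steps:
√(((Y(118, 69) + a(84)) - 433) + l) = √((((-106 - 1*69) - 115/84) - 433) + 43576) = √((((-106 - 69) - 115*1/84) - 433) + 43576) = √(((-175 - 115/84) - 433) + 43576) = √((-14815/84 - 433) + 43576) = √(-51187/84 + 43576) = √(3609197/84) = √75793137/42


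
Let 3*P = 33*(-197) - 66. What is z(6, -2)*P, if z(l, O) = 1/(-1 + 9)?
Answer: -2189/8 ≈ -273.63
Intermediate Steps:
z(l, O) = ⅛ (z(l, O) = 1/8 = ⅛)
P = -2189 (P = (33*(-197) - 66)/3 = (-6501 - 66)/3 = (⅓)*(-6567) = -2189)
z(6, -2)*P = (⅛)*(-2189) = -2189/8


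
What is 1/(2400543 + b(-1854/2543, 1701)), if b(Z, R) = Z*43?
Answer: 2543/6104501127 ≈ 4.1658e-7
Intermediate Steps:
b(Z, R) = 43*Z
1/(2400543 + b(-1854/2543, 1701)) = 1/(2400543 + 43*(-1854/2543)) = 1/(2400543 - 79722/2543) = 1/(6104501127/2543) = 2543/6104501127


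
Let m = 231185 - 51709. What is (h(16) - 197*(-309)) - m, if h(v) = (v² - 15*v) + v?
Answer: -118571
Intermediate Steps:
h(v) = v² - 14*v
m = 179476
(h(16) - 197*(-309)) - m = (16*(-14 + 16) - 197*(-309)) - 1*179476 = (16*2 + 60873) - 179476 = (32 + 60873) - 179476 = 60905 - 179476 = -118571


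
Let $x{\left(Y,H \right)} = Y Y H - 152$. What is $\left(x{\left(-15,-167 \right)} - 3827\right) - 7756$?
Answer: $-49310$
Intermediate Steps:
$x{\left(Y,H \right)} = -152 + H Y^{2}$ ($x{\left(Y,H \right)} = Y^{2} H - 152 = H Y^{2} - 152 = -152 + H Y^{2}$)
$\left(x{\left(-15,-167 \right)} - 3827\right) - 7756 = \left(\left(-152 - 167 \left(-15\right)^{2}\right) - 3827\right) - 7756 = \left(\left(-152 - 37575\right) - 3827\right) - 7756 = \left(-37727 - 3827\right) - 7756 = -41554 - 7756 = -49310$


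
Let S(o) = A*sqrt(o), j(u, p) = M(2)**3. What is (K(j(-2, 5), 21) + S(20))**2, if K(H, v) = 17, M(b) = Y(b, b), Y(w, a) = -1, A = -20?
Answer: 8289 - 1360*sqrt(5) ≈ 5247.9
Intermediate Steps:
M(b) = -1
j(u, p) = -1 (j(u, p) = (-1)**3 = -1)
S(o) = -20*sqrt(o)
(K(j(-2, 5), 21) + S(20))**2 = (17 - 40*sqrt(5))**2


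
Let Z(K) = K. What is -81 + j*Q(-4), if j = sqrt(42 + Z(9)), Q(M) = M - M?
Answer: -81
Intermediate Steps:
Q(M) = 0
j = sqrt(51) (j = sqrt(42 + 9) = sqrt(51) ≈ 7.1414)
-81 + j*Q(-4) = -81 + sqrt(51)*0 = -81 + 0 = -81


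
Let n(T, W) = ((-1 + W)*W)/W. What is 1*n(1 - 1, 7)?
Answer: 6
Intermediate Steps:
n(T, W) = -1 + W (n(T, W) = (W*(-1 + W))/W = -1 + W)
1*n(1 - 1, 7) = 1*(-1 + 7) = 1*6 = 6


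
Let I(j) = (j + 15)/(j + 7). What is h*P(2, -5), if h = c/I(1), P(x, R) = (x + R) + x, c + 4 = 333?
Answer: -329/2 ≈ -164.50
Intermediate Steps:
I(j) = (15 + j)/(7 + j)
c = 329 (c = -4 + 333 = 329)
P(x, R) = R + 2*x (P(x, R) = (R + x) + x = R + 2*x)
h = 329/2 (h = 329/(((15 + 1)/(7 + 1))) = 329/((16/8)) = 329/(((⅛)*16)) = 329/2 ≈ 164.50)
h*P(2, -5) = 329*(-5 + 2*2)/2 = 329*(-5 + 4)/2 = (329/2)*(-1) = -329/2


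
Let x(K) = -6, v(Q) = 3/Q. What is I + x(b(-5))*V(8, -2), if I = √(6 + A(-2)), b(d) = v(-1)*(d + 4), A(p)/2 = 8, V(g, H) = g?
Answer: -48 + √22 ≈ -43.310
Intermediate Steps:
A(p) = 16 (A(p) = 2*8 = 16)
b(d) = -12 - 3*d (b(d) = (3/(-1))*(d + 4) = (3*(-1))*(4 + d) = -3*(4 + d) = -12 - 3*d)
I = √22 (I = √(6 + 16) = √22 ≈ 4.6904)
I + x(b(-5))*V(8, -2) = √22 - 6*8 = √22 - 48 = -48 + √22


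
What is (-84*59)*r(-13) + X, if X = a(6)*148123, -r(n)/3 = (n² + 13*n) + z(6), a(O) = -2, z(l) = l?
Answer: -207038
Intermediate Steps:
r(n) = -18 - 39*n - 3*n² (r(n) = -3*((n² + 13*n) + 6) = -3*(6 + n² + 13*n) = -18 - 39*n - 3*n²)
X = -296246 (X = -2*148123 = -296246)
(-84*59)*r(-13) + X = (-84*59)*(-18 - 39*(-13) - 3*(-13)²) - 296246 = -4956*(-18 + 507 - 3*169) - 296246 = -4956*(-18 + 507 - 507) - 296246 = -4956*(-18) - 296246 = 89208 - 296246 = -207038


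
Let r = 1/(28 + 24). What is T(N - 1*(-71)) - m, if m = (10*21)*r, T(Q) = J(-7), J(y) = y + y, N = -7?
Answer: -469/26 ≈ -18.038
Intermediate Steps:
J(y) = 2*y
r = 1/52 ≈ 0.019231
T(Q) = -14 (T(Q) = 2*(-7) = -14)
m = 105/26 (m = (10*21)*(1/52) = 210*(1/52) = 105/26 ≈ 4.0385)
T(N - 1*(-71)) - m = -14 - 1*105/26 = -14 - 105/26 = -469/26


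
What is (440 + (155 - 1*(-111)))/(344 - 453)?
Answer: -706/109 ≈ -6.4771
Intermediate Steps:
(440 + (155 - 1*(-111)))/(344 - 453) = (440 + (155 + 111))/(-109) = (440 + 266)*(-1/109) = 706*(-1/109) = -706/109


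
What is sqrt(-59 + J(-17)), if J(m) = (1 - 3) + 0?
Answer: I*sqrt(61) ≈ 7.8102*I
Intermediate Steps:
J(m) = -2 (J(m) = -2 + 0 = -2)
sqrt(-59 + J(-17)) = sqrt(-59 - 2) = sqrt(-61) = I*sqrt(61)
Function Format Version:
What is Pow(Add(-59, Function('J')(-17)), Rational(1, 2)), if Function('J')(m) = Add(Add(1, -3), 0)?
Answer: Mul(I, Pow(61, Rational(1, 2))) ≈ Mul(7.8102, I)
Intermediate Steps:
Function('J')(m) = -2 (Function('J')(m) = Add(-2, 0) = -2)
Pow(Add(-59, Function('J')(-17)), Rational(1, 2)) = Pow(Add(-59, -2), Rational(1, 2)) = Pow(-61, Rational(1, 2)) = Mul(I, Pow(61, Rational(1, 2)))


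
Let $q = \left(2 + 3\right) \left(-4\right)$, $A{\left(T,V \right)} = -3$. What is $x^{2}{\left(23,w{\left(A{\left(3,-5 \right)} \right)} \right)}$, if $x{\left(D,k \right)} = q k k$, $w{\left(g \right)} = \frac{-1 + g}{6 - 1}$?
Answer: $\frac{4096}{25} \approx 163.84$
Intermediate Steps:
$q = -20$ ($q = 5 \left(-4\right) = -20$)
$w{\left(g \right)} = - \frac{1}{5} + \frac{g}{5}$ ($w{\left(g \right)} = \frac{-1 + g}{5} = \left(-1 + g\right) \frac{1}{5} = - \frac{1}{5} + \frac{g}{5}$)
$x{\left(D,k \right)} = - 20 k^{2}$ ($x{\left(D,k \right)} = - 20 k k = - 20 k^{2}$)
$x^{2}{\left(23,w{\left(A{\left(3,-5 \right)} \right)} \right)} = \left(- 20 \left(- \frac{1}{5} + \frac{1}{5} \left(-3\right)\right)^{2}\right)^{2} = \left(- 20 \left(- \frac{1}{5} - \frac{3}{5}\right)^{2}\right)^{2} = \left(- 20 \left(- \frac{4}{5}\right)^{2}\right)^{2} = \left(\left(-20\right) \frac{16}{25}\right)^{2} = \left(- \frac{64}{5}\right)^{2} = \frac{4096}{25}$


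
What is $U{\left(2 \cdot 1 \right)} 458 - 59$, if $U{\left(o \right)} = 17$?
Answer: $7727$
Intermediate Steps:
$U{\left(2 \cdot 1 \right)} 458 - 59 = 17 \cdot 458 - 59 = 7786 - 59 = 7727$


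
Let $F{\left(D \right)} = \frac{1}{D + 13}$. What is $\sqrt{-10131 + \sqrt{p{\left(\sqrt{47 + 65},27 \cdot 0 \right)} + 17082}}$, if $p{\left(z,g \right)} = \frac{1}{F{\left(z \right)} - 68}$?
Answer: $\frac{\sqrt{\sqrt{15083393 + 4646300 \sqrt{7}} - 10131 \sqrt{883 + 272 \sqrt{7}}}}{\sqrt[4]{883 + 272 \sqrt{7}}} \approx 100.0 i$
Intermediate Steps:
$F{\left(D \right)} = \frac{1}{13 + D}$
$p{\left(z,g \right)} = \frac{1}{-68 + \frac{1}{13 + z}}$ ($p{\left(z,g \right)} = \frac{1}{\frac{1}{13 + z} - 68} = \frac{1}{-68 + \frac{1}{13 + z}}$)
$\sqrt{-10131 + \sqrt{p{\left(\sqrt{47 + 65},27 \cdot 0 \right)} + 17082}} = \sqrt{-10131 + \sqrt{\frac{-13 - \sqrt{47 + 65}}{883 + 68 \sqrt{47 + 65}} + 17082}} = \sqrt{-10131 + \sqrt{\frac{-13 - \sqrt{112}}{883 + 68 \sqrt{112}} + 17082}} = \sqrt{-10131 + \sqrt{\frac{-13 - 4 \sqrt{7}}{883 + 68 \cdot 4 \sqrt{7}} + 17082}} = \sqrt{-10131 + \sqrt{\frac{-13 - 4 \sqrt{7}}{883 + 272 \sqrt{7}} + 17082}} = \sqrt{-10131 + \sqrt{17082 + \frac{-13 - 4 \sqrt{7}}{883 + 272 \sqrt{7}}}}$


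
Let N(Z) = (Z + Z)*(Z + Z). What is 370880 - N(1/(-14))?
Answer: 18173119/49 ≈ 3.7088e+5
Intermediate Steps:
N(Z) = 4*Z² (N(Z) = (2*Z)*(2*Z) = 4*Z²)
370880 - N(1/(-14)) = 370880 - 4*(1/(-14))² = 370880 - 4*(-1/14)² = 370880 - 4/196 = 370880 - 1*1/49 = 370880 - 1/49 = 18173119/49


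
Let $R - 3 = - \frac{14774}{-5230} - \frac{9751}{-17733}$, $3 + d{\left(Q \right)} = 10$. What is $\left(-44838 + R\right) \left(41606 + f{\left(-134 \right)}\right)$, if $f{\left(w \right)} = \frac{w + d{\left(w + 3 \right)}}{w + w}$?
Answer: $- \frac{1545406864226217641}{828509404} \approx -1.8653 \cdot 10^{9}$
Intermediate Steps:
$d{\left(Q \right)} = 7$ ($d{\left(Q \right)} = -3 + 10 = 7$)
$f{\left(w \right)} = \frac{7 + w}{2 w}$ ($f{\left(w \right)} = \frac{w + 7}{w + w} = \frac{7 + w}{2 w}$)
$R = \frac{295607921}{46371795}$ ($R = 3 - \left(- \frac{9751}{17733} - \frac{7387}{2615}\right) = 3 - - \frac{156492536}{46371795} = 3 + \left(\frac{7387}{2615} + \frac{9751}{17733}\right) = 3 + \frac{156492536}{46371795} = \frac{295607921}{46371795} \approx 6.3747$)
$\left(-44838 + R\right) \left(41606 + f{\left(-134 \right)}\right) = \left(-44838 + \frac{295607921}{46371795}\right) \left(41606 + \frac{7 - 134}{2 \left(-134\right)}\right) = - \frac{2078922936289 \left(41606 + \frac{1}{2} \left(- \frac{1}{134}\right) \left(-127\right)\right)}{46371795} = - \frac{2078922936289 \left(41606 + \frac{127}{268}\right)}{46371795} = \left(- \frac{2078922936289}{46371795}\right) \frac{11150535}{268} = - \frac{1545406864226217641}{828509404}$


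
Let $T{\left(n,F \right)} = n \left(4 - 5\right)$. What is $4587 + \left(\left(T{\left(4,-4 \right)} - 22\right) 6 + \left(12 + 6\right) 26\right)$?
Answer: $4899$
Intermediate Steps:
$T{\left(n,F \right)} = - n$ ($T{\left(n,F \right)} = n \left(4 - 5\right) = n \left(-1\right) = - n$)
$4587 + \left(\left(T{\left(4,-4 \right)} - 22\right) 6 + \left(12 + 6\right) 26\right) = 4587 + \left(\left(\left(-1\right) 4 - 22\right) 6 + \left(12 + 6\right) 26\right) = 4587 + \left(\left(-4 - 22\right) 6 + 18 \cdot 26\right) = 4587 + \left(\left(-26\right) 6 + 468\right) = 4587 + \left(-156 + 468\right) = 4587 + 312 = 4899$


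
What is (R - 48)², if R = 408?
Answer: 129600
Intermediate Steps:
(R - 48)² = (408 - 48)² = 360² = 129600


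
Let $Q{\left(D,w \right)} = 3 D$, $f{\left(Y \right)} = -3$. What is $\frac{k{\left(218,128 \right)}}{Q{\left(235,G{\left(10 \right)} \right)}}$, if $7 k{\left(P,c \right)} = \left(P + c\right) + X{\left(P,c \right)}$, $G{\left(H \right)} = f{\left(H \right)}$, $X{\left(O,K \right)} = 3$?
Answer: $\frac{349}{4935} \approx 0.070719$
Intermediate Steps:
$G{\left(H \right)} = -3$
$k{\left(P,c \right)} = \frac{3}{7} + \frac{P}{7} + \frac{c}{7}$ ($k{\left(P,c \right)} = \frac{\left(P + c\right) + 3}{7} = \frac{3 + P + c}{7} = \frac{3}{7} + \frac{P}{7} + \frac{c}{7}$)
$\frac{k{\left(218,128 \right)}}{Q{\left(235,G{\left(10 \right)} \right)}} = \frac{\frac{3}{7} + \frac{1}{7} \cdot 218 + \frac{1}{7} \cdot 128}{3 \cdot 235} = \frac{\frac{3}{7} + \frac{218}{7} + \frac{128}{7}}{705} = \frac{349}{7} \cdot \frac{1}{705} = \frac{349}{4935}$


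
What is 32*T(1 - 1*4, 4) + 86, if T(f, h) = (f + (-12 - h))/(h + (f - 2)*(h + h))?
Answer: 926/9 ≈ 102.89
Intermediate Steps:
T(f, h) = (-12 + f - h)/(h + 2*h*(-2 + f)) (T(f, h) = (-12 + f - h)/(h + (-2 + f)*(2*h)) = (-12 + f - h)/(h + 2*h*(-2 + f)))
32*T(1 - 1*4, 4) + 86 = 32*((-12 + (1 - 1*4) - 1*4)/(4*(-3 + 2*(1 - 1*4)))) + 86 = 32*((-12 + (1 - 4) - 4)/(4*(-3 + 2*(1 - 4)))) + 86 = 32*((-12 - 3 - 4)/(4*(-3 + 2*(-3)))) + 86 = 32*((¼)*(-19)/(-3 - 6)) + 86 = 32*((¼)*(-19)/(-9)) + 86 = 32*((¼)*(-⅑)*(-19)) + 86 = 32*(19/36) + 86 = 152/9 + 86 = 926/9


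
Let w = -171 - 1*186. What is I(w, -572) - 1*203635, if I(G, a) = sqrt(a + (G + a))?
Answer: -203635 + I*sqrt(1501) ≈ -2.0364e+5 + 38.743*I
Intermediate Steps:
w = -357 (w = -171 - 186 = -357)
I(G, a) = sqrt(G + 2*a)
I(w, -572) - 1*203635 = sqrt(-357 + 2*(-572)) - 1*203635 = sqrt(-357 - 1144) - 203635 = sqrt(-1501) - 203635 = I*sqrt(1501) - 203635 = -203635 + I*sqrt(1501)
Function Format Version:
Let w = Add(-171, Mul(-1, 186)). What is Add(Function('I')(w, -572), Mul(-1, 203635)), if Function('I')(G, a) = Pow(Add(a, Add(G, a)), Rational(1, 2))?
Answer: Add(-203635, Mul(I, Pow(1501, Rational(1, 2)))) ≈ Add(-2.0364e+5, Mul(38.743, I))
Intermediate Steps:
w = -357 (w = Add(-171, -186) = -357)
Function('I')(G, a) = Pow(Add(G, Mul(2, a)), Rational(1, 2))
Add(Function('I')(w, -572), Mul(-1, 203635)) = Add(Pow(Add(-357, Mul(2, -572)), Rational(1, 2)), Mul(-1, 203635)) = Add(Pow(Add(-357, -1144), Rational(1, 2)), -203635) = Add(Pow(-1501, Rational(1, 2)), -203635) = Add(Mul(I, Pow(1501, Rational(1, 2))), -203635) = Add(-203635, Mul(I, Pow(1501, Rational(1, 2))))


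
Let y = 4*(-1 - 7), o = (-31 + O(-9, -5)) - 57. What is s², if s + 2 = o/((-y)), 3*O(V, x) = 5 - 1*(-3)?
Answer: 196/9 ≈ 21.778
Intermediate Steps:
O(V, x) = 8/3 (O(V, x) = (5 - 1*(-3))/3 = (5 + 3)/3 = (⅓)*8 = 8/3)
o = -256/3 (o = (-31 + 8/3) - 57 = -85/3 - 57 = -256/3 ≈ -85.333)
y = -32 (y = 4*(-8) = -32)
s = -14/3 (s = -2 - 256/(3*((-1*(-32)))) = -2 - 256/3/32 = -2 - 256/3*1/32 = -2 - 8/3 = -14/3 ≈ -4.6667)
s² = (-14/3)² = 196/9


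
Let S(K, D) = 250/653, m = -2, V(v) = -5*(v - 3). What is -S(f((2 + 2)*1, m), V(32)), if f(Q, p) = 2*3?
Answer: -250/653 ≈ -0.38285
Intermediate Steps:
V(v) = 15 - 5*v (V(v) = -5*(-3 + v) = 15 - 5*v)
f(Q, p) = 6
S(K, D) = 250/653 (S(K, D) = 250*(1/653) = 250/653)
-S(f((2 + 2)*1, m), V(32)) = -1*250/653 = -250/653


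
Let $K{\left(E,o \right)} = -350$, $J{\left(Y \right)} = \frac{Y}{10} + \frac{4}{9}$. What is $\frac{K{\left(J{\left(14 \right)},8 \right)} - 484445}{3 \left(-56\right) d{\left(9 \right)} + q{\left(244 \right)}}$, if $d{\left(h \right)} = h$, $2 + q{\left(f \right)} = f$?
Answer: $\frac{96959}{254} \approx 381.73$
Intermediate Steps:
$J{\left(Y \right)} = \frac{4}{9} + \frac{Y}{10}$ ($J{\left(Y \right)} = Y \frac{1}{10} + 4 \cdot \frac{1}{9} = \frac{Y}{10} + \frac{4}{9} = \frac{4}{9} + \frac{Y}{10}$)
$q{\left(f \right)} = -2 + f$
$\frac{K{\left(J{\left(14 \right)},8 \right)} - 484445}{3 \left(-56\right) d{\left(9 \right)} + q{\left(244 \right)}} = \frac{-350 - 484445}{3 \left(-56\right) 9 + \left(-2 + 244\right)} = - \frac{484795}{\left(-168\right) 9 + 242} = - \frac{484795}{-1512 + 242} = - \frac{484795}{-1270} = \left(-484795\right) \left(- \frac{1}{1270}\right) = \frac{96959}{254}$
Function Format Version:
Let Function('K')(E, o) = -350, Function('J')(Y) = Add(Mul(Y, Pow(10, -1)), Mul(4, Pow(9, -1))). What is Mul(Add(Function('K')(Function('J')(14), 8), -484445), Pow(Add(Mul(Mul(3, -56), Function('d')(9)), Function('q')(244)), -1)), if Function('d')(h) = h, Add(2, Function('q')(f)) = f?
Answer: Rational(96959, 254) ≈ 381.73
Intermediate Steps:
Function('J')(Y) = Add(Rational(4, 9), Mul(Rational(1, 10), Y)) (Function('J')(Y) = Add(Mul(Y, Rational(1, 10)), Mul(4, Rational(1, 9))) = Add(Mul(Rational(1, 10), Y), Rational(4, 9)) = Add(Rational(4, 9), Mul(Rational(1, 10), Y)))
Function('q')(f) = Add(-2, f)
Mul(Add(Function('K')(Function('J')(14), 8), -484445), Pow(Add(Mul(Mul(3, -56), Function('d')(9)), Function('q')(244)), -1)) = Mul(Add(-350, -484445), Pow(Add(Mul(Mul(3, -56), 9), Add(-2, 244)), -1)) = Mul(-484795, Pow(Add(Mul(-168, 9), 242), -1)) = Mul(-484795, Pow(Add(-1512, 242), -1)) = Mul(-484795, Pow(-1270, -1)) = Mul(-484795, Rational(-1, 1270)) = Rational(96959, 254)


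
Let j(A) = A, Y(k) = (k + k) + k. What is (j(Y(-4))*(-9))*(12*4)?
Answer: 5184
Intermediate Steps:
Y(k) = 3*k (Y(k) = 2*k + k = 3*k)
(j(Y(-4))*(-9))*(12*4) = ((3*(-4))*(-9))*(12*4) = -12*(-9)*48 = 108*48 = 5184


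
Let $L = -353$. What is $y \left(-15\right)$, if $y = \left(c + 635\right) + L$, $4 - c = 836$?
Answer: $8250$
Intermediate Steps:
$c = -832$ ($c = 4 - 836 = -832$)
$y = -550$ ($y = \left(-832 + 635\right) - 353 = -197 - 353 = -550$)
$y \left(-15\right) = \left(-550\right) \left(-15\right) = 8250$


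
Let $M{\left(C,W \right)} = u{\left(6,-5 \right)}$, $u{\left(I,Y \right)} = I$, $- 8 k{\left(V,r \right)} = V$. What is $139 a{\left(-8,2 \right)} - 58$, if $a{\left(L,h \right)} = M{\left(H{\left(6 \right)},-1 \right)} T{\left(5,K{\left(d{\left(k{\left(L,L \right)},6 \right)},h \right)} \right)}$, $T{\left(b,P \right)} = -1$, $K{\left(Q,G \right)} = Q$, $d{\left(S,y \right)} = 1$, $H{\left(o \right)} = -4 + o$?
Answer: $-892$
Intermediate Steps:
$k{\left(V,r \right)} = - \frac{V}{8}$
$M{\left(C,W \right)} = 6$
$a{\left(L,h \right)} = -6$ ($a{\left(L,h \right)} = 6 \left(-1\right) = -6$)
$139 a{\left(-8,2 \right)} - 58 = 139 \left(-6\right) - 58 = -834 - 58 = -892$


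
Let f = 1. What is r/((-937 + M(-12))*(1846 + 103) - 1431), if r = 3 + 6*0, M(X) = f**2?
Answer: -1/608565 ≈ -1.6432e-6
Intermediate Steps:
M(X) = 1 (M(X) = 1**2 = 1)
r = 3 (r = 3 + 0 = 3)
r/((-937 + M(-12))*(1846 + 103) - 1431) = 3/((-937 + 1)*(1846 + 103) - 1431) = 3/(-936*1949 - 1431) = 3/(-1824264 - 1431) = 3/(-1825695) = -1/1825695*3 = -1/608565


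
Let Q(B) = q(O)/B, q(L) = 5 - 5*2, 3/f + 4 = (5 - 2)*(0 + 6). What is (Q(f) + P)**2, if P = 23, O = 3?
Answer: 1/9 ≈ 0.11111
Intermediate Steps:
f = 3/14 (f = 3/(-4 + (5 - 2)*(0 + 6)) = 3/(-4 + 3*6) = 3/(-4 + 18) = 3/14 ≈ 0.21429)
q(L) = -5 (q(L) = 5 - 10 = -5)
Q(B) = -5/B
(Q(f) + P)**2 = (-5/3/14 + 23)**2 = (-5*14/3 + 23)**2 = (-70/3 + 23)**2 = (-1/3)**2 = 1/9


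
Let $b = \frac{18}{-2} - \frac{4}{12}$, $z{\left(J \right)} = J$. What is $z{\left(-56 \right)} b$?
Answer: $\frac{1568}{3} \approx 522.67$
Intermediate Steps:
$b = - \frac{28}{3}$ ($b = 18 \left(- \frac{1}{2}\right) - \frac{1}{3} = -9 - \frac{1}{3} = - \frac{28}{3} \approx -9.3333$)
$z{\left(-56 \right)} b = \left(-56\right) \left(- \frac{28}{3}\right) = \frac{1568}{3}$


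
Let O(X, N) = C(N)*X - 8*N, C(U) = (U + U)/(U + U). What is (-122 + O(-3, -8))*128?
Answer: -7808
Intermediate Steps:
C(U) = 1 (C(U) = (2*U)/((2*U)) = (2*U)*(1/(2*U)) = 1)
O(X, N) = X - 8*N (O(X, N) = 1*X - 8*N = X - 8*N)
(-122 + O(-3, -8))*128 = (-122 + (-3 - 8*(-8)))*128 = (-122 + (-3 + 64))*128 = (-122 + 61)*128 = -61*128 = -7808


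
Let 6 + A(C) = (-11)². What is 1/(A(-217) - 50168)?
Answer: -1/50053 ≈ -1.9979e-5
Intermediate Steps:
A(C) = 115 (A(C) = -6 + (-11)² = -6 + 121 = 115)
1/(A(-217) - 50168) = 1/(115 - 50168) = 1/(-50053) = -1/50053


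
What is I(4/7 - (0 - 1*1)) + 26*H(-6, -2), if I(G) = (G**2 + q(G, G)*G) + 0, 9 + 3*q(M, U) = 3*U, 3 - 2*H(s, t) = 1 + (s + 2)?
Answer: 3833/49 ≈ 78.224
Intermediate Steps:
H(s, t) = -s/2 (H(s, t) = 3/2 - (1 + (s + 2))/2 = 3/2 - (1 + (2 + s))/2 = 3/2 - (3 + s)/2 = 3/2 + (-3/2 - s/2) = -s/2)
q(M, U) = -3 + U (q(M, U) = -3 + (3*U)/3 = -3 + U)
I(G) = G**2 + G*(-3 + G) (I(G) = (G**2 + (-3 + G)*G) + 0 = (G**2 + G*(-3 + G)) + 0 = G**2 + G*(-3 + G))
I(4/7 - (0 - 1*1)) + 26*H(-6, -2) = (4/7 - (0 - 1*1))*(-3 + 2*(4/7 - (0 - 1*1))) + 26*(-1/2*(-6)) = (4*(1/7) - (0 - 1))*(-3 + 2*(4*(1/7) - (0 - 1))) + 26*3 = (4/7 - 1*(-1))*(-3 + 2*(4/7 - 1*(-1))) + 78 = (4/7 + 1)*(-3 + 2*(4/7 + 1)) + 78 = 11*(-3 + 2*(11/7))/7 + 78 = 11*(-3 + 22/7)/7 + 78 = (11/7)*(1/7) + 78 = 11/49 + 78 = 3833/49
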